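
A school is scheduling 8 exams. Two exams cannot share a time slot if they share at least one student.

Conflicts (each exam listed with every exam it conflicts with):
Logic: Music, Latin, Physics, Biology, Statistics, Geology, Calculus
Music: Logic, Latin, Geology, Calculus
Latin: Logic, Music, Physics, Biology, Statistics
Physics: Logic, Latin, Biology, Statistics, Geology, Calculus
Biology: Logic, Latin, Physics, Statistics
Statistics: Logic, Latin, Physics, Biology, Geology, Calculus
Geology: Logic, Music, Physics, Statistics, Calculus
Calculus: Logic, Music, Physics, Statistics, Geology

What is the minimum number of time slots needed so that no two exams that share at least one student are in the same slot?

5

Logic, Latin, Physics, Biology, Statistics all conflict with each other, so at least 5 time slots are needed.
A valid assignment using 5 time slots: Logic=1, Music=2, Latin=4, Physics=2, Biology=5, Statistics=3, Geology=5, Calculus=4. Every pair that conflicts lands in different time slots.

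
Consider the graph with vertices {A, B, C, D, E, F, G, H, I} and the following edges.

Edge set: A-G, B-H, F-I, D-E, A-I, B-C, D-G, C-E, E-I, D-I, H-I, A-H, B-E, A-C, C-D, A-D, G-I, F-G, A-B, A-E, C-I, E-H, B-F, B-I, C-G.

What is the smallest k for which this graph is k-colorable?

5

A, C, D, E, I are pairwise adjacent (a clique of size 5), so at least 5 colors are needed.
One proper 5-coloring: A=2, B=4, C=5, D=4, E=3, F=2, G=3, H=5, I=1. Each edge has distinct colors on its endpoints.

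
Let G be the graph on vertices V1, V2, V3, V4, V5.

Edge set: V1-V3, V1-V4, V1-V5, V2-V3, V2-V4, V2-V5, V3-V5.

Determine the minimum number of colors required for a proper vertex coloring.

3

V1, V3, V5 are pairwise adjacent, so at least 3 colors are needed.
3 colors suffice: color red → {V1, V2}; color blue → {V4, V5}; color green → {V3}. Every edge joins two different colors.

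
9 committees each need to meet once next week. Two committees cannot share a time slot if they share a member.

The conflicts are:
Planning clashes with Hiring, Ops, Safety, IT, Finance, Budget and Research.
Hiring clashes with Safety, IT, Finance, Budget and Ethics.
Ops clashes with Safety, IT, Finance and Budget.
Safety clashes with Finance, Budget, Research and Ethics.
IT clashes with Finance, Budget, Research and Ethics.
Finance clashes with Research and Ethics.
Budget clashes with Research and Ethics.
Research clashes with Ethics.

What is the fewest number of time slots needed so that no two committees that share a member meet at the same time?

Planning, Hiring, IT, Budget all conflict with each other, so at least 4 time slots are needed.
4 time slots suffice: Planning=3, Hiring=4, Ops=4, Safety=2, IT=2, Finance=1, Budget=1, Research=4, Ethics=3. Every pair that conflicts lands in different time slots.

4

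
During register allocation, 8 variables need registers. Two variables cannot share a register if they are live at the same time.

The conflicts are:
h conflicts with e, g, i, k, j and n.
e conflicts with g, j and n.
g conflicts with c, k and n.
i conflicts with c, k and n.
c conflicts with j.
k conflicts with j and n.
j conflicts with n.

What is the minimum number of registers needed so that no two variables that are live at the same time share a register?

4

h, g, k, n pairwise conflict, so at least 4 registers are needed.
4 registers suffice: register 1 → {c, n}; register 2 → {h}; register 3 → {g, i, j}; register 4 → {e, k}. No two conflicting variables share a register.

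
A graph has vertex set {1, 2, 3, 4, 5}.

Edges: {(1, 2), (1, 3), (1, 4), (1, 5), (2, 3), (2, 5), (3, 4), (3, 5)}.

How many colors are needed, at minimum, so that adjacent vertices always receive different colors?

1, 2, 3, 5 are pairwise adjacent (a clique of size 4), so at least 4 colors are needed.
4 colors suffice: color red → {1}; color blue → {3}; color green → {4, 5}; color yellow → {2}. No two adjacent vertices share a color.

4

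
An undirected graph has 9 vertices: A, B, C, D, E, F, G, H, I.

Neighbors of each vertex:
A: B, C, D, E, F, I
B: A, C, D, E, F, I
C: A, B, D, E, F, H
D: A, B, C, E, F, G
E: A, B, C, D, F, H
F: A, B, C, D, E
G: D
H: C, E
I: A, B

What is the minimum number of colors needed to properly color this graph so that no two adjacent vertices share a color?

6

A, B, C, D, E, F are pairwise adjacent (a clique of size 6), so at least 6 colors are needed.
6 colors suffice: color 1 → {B, G, H}; color 2 → {E, I}; color 3 → {C}; color 4 → {A}; color 5 → {D}; color 6 → {F}. Every edge joins two different colors.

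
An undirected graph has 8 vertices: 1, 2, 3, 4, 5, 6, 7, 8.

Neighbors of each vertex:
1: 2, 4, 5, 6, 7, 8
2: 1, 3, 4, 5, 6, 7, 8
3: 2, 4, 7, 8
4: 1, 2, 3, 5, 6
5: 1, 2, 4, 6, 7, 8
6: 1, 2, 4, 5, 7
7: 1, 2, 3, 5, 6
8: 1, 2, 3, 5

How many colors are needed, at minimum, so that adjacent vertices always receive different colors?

5

1, 2, 4, 5, 6 are mutually adjacent (a clique of size 5), so at least 5 colors are needed.
5 colors suffice: color red → {2}; color blue → {1, 3}; color green → {5}; color yellow → {6, 8}; color purple → {4, 7}. No two adjacent vertices share a color.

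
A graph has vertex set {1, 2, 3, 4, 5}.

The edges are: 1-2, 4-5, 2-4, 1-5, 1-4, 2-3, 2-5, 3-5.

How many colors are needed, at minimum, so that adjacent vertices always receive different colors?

4

1, 2, 4, 5 form a clique, so at least 4 colors are needed.
4 colors suffice: color red → {5}; color blue → {2}; color green → {3, 4}; color yellow → {1}. No two adjacent vertices share a color.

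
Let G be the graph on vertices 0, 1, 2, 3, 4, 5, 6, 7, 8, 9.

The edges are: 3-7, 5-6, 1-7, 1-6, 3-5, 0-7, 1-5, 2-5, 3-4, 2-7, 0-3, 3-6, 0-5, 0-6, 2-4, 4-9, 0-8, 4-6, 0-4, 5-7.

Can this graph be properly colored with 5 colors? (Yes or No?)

Yes

The chromatic number is 4. 0, 3, 5, 6 are mutually adjacent (a clique of size 4), so at least 4 colors are needed.
4 colors suffice: color a → {0, 1, 2, 9}; color b → {4, 5, 8}; color c → {6, 7}; color d → {3}.
Since 5 ≥ 4, a proper 5-coloring certainly exists.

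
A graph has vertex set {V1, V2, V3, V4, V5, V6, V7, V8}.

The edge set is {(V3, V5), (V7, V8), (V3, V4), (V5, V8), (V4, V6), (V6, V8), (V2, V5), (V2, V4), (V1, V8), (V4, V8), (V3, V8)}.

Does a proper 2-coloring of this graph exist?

V3, V5, V8 are pairwise adjacent, so at least 3 colors are needed.
So 2 colors are not enough.

No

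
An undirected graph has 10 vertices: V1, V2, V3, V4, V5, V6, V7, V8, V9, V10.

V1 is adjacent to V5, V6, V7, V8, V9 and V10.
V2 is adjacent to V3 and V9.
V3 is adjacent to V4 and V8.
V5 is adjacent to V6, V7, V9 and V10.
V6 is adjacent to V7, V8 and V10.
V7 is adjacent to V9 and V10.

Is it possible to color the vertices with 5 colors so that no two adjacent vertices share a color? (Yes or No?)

The chromatic number is 5. V1, V5, V6, V7, V10 form a clique, so at least 5 colors are needed.
5 colors suffice: V1=1, V2=3, V3=1, V4=2, V5=4, V6=2, V7=3, V8=3, V9=2, V10=5.
That is already a proper 5-coloring.

Yes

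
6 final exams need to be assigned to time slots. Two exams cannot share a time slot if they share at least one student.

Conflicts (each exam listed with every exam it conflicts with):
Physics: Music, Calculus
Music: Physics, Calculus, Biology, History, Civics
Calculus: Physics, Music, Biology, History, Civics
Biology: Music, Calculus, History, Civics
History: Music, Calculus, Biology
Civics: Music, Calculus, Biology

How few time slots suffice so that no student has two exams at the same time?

Music, Calculus, Biology, Civics all conflict with each other, so at least 4 time slots are needed.
A valid assignment using 4 time slots: Physics=3, Music=2, Calculus=1, Biology=3, History=4, Civics=4. No two conflicting exams share a time slot.

4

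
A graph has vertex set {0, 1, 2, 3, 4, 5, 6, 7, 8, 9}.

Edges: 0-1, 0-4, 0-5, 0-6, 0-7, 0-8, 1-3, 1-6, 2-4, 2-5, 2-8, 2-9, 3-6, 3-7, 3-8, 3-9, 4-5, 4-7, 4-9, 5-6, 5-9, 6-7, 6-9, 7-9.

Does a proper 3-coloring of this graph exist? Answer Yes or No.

3, 6, 7, 9 form a clique, so at least 4 colors are needed.
So 3 colors are not enough.

No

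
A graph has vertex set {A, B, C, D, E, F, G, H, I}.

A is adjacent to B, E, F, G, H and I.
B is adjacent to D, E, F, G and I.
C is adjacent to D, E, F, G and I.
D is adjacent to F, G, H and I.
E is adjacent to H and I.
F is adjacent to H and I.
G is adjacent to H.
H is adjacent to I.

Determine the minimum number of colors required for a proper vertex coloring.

4

B, D, F, I form a clique, so at least 4 colors are needed.
4 colors suffice: color red → {G, I}; color blue → {B, C, H}; color green → {A, D}; color yellow → {E, F}. Every edge joins two different colors.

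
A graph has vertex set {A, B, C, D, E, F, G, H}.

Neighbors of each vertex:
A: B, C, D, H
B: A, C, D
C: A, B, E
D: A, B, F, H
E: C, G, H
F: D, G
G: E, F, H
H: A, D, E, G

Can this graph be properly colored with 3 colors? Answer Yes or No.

Yes

The chromatic number is 3. E, G, H form a triangle, so at least 3 colors are needed.
One proper 3-coloring: A=red, B=blue, C=green, D=green, E=red, F=red, G=green, H=blue.
That is already a proper 3-coloring.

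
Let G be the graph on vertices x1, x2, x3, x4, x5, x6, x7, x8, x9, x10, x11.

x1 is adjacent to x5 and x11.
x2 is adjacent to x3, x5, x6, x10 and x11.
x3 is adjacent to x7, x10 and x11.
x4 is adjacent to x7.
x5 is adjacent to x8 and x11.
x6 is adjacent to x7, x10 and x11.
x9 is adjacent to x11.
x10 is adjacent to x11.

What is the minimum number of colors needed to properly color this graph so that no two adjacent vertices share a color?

4

x2, x3, x10, x11 form a clique, so at least 4 colors are needed.
4 colors suffice: color R → {x7, x8, x11}; color B → {x1, x2, x4, x9}; color G → {x3, x5, x6}; color Y → {x10}. No two adjacent vertices share a color.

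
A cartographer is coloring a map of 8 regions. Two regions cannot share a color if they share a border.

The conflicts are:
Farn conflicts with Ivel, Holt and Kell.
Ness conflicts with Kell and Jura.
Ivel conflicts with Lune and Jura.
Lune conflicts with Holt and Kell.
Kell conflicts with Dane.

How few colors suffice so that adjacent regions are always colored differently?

The cycle Ness-Kell-Farn-Ivel-Jura-Ness has odd length 5, so it cannot be 2-colored; at least 3 colors are needed.
3 colors suffice: Farn=2, Ness=3, Ivel=1, Lune=2, Holt=1, Kell=1, Dane=2, Jura=2. No two conflicting regions share a color.

3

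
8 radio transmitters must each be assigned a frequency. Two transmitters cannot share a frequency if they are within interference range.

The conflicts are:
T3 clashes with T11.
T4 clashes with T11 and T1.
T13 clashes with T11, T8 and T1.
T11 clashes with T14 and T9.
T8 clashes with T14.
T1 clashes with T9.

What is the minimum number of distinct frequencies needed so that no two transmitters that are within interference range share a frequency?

2

T8 and T14 conflict, so at least 2 frequencies are needed.
2 frequencies suffice: T3=2, T4=2, T13=2, T11=1, T8=1, T1=1, T14=2, T9=2. Each listed conflict is separated.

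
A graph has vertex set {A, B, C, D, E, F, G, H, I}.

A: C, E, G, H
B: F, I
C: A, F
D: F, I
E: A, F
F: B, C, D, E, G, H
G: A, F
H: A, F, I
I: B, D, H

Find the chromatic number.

B and I are adjacent, so at least 2 colors are needed.
A valid assignment using 2 colors: A=red, B=blue, C=blue, D=blue, E=blue, F=red, G=blue, H=blue, I=red. Each edge has distinct colors on its endpoints.

2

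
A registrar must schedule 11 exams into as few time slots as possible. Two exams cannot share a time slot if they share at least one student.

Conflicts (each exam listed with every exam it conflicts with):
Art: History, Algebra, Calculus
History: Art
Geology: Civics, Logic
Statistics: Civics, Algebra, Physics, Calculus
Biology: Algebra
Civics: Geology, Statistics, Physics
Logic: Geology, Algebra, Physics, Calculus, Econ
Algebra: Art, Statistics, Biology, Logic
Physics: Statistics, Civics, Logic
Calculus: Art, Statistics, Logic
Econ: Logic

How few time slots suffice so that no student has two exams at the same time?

3

Statistics, Civics, Physics all conflict with each other, so at least 3 time slots are needed.
Using 3 time slots: Art=1, History=2, Geology=3, Statistics=1, Biology=1, Civics=2, Logic=1, Algebra=2, Physics=3, Calculus=2, Econ=2. No two conflicting exams share a time slot.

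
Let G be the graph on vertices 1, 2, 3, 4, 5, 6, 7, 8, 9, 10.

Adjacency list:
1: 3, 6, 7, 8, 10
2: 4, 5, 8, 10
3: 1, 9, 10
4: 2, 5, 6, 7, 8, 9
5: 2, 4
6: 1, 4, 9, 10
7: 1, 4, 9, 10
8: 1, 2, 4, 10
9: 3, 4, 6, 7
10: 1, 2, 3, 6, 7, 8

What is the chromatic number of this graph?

3

1, 8, 10 are mutually adjacent, so at least 3 colors are needed.
3 colors suffice: color red → {4, 10}; color blue → {1, 2, 9}; color green → {3, 5, 6, 7, 8}. No two adjacent vertices share a color.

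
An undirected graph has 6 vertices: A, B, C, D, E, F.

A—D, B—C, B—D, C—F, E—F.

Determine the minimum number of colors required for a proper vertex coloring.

2

B and D are adjacent, so at least 2 colors are needed.
A valid assignment using 2 colors: A=red, B=red, C=blue, D=blue, E=blue, F=red. Each edge has distinct colors on its endpoints.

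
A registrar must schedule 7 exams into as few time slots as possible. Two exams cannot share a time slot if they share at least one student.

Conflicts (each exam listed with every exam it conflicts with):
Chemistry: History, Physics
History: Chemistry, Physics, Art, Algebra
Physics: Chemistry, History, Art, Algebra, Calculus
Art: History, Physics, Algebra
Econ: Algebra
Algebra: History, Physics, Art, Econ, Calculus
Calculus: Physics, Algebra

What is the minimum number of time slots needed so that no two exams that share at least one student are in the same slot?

4

History, Physics, Art, Algebra pairwise conflict, so at least 4 time slots are needed.
A valid assignment using 4 time slots: Chemistry=2, History=3, Physics=1, Art=4, Econ=1, Algebra=2, Calculus=3. Every pair that conflicts lands in different time slots.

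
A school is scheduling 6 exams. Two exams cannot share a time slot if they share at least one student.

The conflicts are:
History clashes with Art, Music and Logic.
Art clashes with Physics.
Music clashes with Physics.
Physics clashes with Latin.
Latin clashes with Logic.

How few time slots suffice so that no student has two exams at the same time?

The cycle History-Art-Physics-Latin-Logic-History has odd length 5, so it cannot be 2-colored; at least 3 time slots are needed.
A valid assignment using 3 time slots: History=1, Art=2, Music=2, Physics=1, Latin=2, Logic=3. Every pair that conflicts lands in different time slots.

3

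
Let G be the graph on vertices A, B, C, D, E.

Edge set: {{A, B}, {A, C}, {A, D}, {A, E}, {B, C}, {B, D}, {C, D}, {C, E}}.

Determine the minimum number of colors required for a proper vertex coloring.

4

A, B, C, D are pairwise adjacent (a clique of size 4), so at least 4 colors are needed.
4 colors suffice: A=2, B=4, C=1, D=3, E=3. Each edge has distinct colors on its endpoints.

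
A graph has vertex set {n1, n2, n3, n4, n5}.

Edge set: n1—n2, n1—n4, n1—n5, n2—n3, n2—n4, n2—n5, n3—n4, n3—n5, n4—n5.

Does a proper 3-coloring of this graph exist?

No

n1, n2, n4, n5 are mutually adjacent (a clique of size 4), so at least 4 colors are needed.
So 3 colors are not enough.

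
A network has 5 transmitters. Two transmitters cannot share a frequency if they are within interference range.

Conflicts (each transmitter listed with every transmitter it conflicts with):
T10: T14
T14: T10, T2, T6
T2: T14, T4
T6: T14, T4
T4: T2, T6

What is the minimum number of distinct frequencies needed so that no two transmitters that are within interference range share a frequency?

2

T6 and T4 conflict, so at least 2 frequencies are needed.
2 frequencies suffice: T10=2, T14=1, T2=2, T6=2, T4=1. Each listed conflict is separated.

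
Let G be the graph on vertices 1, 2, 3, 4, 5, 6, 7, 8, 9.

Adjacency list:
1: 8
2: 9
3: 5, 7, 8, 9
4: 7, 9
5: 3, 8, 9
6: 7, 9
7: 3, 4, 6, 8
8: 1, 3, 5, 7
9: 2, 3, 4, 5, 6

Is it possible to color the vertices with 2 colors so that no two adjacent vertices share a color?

No

3, 7, 8 are mutually adjacent, so at least 3 colors are needed.
So 2 colors are not enough.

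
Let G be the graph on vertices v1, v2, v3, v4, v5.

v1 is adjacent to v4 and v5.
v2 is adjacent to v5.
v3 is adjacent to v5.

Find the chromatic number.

2

v1 and v5 are adjacent, so at least 2 colors are needed.
2 colors suffice: color 1 → {v4, v5}; color 2 → {v1, v2, v3}. Every edge joins two different colors.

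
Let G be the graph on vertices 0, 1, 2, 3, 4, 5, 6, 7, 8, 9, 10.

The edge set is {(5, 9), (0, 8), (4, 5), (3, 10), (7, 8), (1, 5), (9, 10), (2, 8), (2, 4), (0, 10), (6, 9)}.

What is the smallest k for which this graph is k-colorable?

3

The cycle 10-0-8-2-4-5-9-10 has odd length 7, so it cannot be 2-colored; at least 3 colors are needed.
One proper 3-coloring: 0=c, 1=a, 2=b, 3=a, 4=a, 5=b, 6=b, 7=b, 8=a, 9=a, 10=b. Each edge has distinct colors on its endpoints.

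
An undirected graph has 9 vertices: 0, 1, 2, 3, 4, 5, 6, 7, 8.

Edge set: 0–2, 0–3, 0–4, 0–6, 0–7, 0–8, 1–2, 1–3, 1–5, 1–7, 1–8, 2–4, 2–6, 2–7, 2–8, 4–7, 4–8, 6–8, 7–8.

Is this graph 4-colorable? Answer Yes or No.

0, 2, 4, 7, 8 form a clique, so at least 5 colors are needed.
So 4 colors are not enough.

No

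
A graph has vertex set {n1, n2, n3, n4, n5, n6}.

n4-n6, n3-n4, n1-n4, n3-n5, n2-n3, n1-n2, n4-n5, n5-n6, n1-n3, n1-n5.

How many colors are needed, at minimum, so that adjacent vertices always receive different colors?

4

n1, n3, n4, n5 form a clique, so at least 4 colors are needed.
One proper 4-coloring: n1=1, n2=3, n3=2, n4=4, n5=3, n6=1. Every edge joins two different colors.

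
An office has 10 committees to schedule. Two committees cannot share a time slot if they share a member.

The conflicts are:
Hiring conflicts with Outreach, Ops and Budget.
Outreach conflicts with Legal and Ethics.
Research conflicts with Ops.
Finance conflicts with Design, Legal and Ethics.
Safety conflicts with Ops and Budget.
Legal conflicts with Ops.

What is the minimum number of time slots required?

Safety and Budget conflict, so at least 2 time slots are needed.
2 time slots suffice: time slot 1 → {Outreach, Finance, Ops, Budget}; time slot 2 → {Hiring, Research, Safety, Design, Legal, Ethics}. Every pair that conflicts lands in different time slots.

2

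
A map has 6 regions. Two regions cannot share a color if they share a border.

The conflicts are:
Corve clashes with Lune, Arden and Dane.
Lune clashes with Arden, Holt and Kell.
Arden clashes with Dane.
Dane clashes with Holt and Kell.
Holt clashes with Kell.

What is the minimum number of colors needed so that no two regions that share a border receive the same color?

Dane, Holt, Kell pairwise conflict, so at least 3 colors are needed.
3 colors suffice: Corve=3, Lune=1, Arden=2, Dane=1, Holt=2, Kell=3. Every pair that conflicts lands in different colors.

3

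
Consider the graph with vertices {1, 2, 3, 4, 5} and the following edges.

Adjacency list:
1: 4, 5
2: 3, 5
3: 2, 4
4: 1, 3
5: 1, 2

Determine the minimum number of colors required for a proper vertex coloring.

The cycle 5-2-3-4-1-5 has odd length 5, so it cannot be 2-colored; at least 3 colors are needed.
3 colors suffice: color a → {3, 5}; color b → {1, 2}; color c → {4}. Each edge has distinct colors on its endpoints.

3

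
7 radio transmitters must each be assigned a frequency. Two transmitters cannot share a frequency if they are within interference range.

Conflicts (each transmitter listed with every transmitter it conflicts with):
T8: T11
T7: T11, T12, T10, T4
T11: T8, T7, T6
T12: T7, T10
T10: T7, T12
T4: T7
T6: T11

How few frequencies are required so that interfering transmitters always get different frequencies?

T7, T12, T10 pairwise conflict, so at least 3 frequencies are needed.
A valid assignment using 3 frequencies: T8=1, T7=1, T11=2, T12=3, T10=2, T4=2, T6=1. No two conflicting transmitters share a frequency.

3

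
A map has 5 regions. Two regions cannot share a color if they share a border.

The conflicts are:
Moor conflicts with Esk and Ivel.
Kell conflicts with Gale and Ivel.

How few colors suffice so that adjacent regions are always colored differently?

Moor and Ivel conflict, so at least 2 colors are needed.
2 colors suffice: color 1 → {Gale, Esk, Ivel}; color 2 → {Moor, Kell}. Each listed conflict is separated.

2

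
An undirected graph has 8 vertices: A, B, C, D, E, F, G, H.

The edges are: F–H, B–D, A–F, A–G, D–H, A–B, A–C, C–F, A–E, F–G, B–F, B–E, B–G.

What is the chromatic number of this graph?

4

A, B, F, G are mutually adjacent (a clique of size 4), so at least 4 colors are needed.
4 colors suffice: A=1, B=3, C=3, D=2, E=2, F=2, G=4, H=1. Every edge joins two different colors.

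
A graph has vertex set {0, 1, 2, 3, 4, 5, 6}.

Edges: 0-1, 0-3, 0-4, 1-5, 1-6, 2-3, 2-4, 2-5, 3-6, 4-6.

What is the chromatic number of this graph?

3

The cycle 1-6-3-2-5-1 has odd length 5, so it cannot be 2-colored; at least 3 colors are needed.
3 colors suffice: 0=b, 1=a, 2=b, 3=a, 4=a, 5=c, 6=b. Each edge has distinct colors on its endpoints.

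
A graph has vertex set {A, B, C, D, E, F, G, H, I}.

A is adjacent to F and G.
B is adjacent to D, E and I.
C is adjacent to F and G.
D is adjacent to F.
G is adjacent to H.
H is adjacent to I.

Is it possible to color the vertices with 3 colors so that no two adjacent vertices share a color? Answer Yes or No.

The chromatic number is 3. The cycle D-F-A-G-H-I-B-D has odd length 7, so it cannot be 2-colored; at least 3 colors are needed.
One proper 3-coloring: A=2, B=1, C=2, D=2, E=2, F=1, G=1, H=2, I=3.
That is already a proper 3-coloring.

Yes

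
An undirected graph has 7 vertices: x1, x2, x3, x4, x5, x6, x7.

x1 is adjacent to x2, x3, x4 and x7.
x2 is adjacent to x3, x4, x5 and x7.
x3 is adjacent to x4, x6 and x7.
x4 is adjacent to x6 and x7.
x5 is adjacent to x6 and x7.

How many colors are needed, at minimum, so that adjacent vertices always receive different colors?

5

x1, x2, x3, x4, x7 are pairwise adjacent (a clique of size 5), so at least 5 colors are needed.
5 colors suffice: x1=5, x2=4, x3=3, x4=2, x5=2, x6=1, x7=1. Every edge joins two different colors.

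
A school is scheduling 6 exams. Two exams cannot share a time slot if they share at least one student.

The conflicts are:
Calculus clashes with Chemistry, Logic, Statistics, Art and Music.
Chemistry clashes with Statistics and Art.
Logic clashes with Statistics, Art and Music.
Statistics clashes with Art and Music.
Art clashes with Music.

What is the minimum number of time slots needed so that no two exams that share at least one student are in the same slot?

Calculus, Logic, Statistics, Art, Music are mutually in conflict, so at least 5 time slots are needed.
A valid assignment using 5 time slots: Calculus=2, Chemistry=4, Logic=4, Statistics=1, Art=3, Music=5. Each listed conflict is separated.

5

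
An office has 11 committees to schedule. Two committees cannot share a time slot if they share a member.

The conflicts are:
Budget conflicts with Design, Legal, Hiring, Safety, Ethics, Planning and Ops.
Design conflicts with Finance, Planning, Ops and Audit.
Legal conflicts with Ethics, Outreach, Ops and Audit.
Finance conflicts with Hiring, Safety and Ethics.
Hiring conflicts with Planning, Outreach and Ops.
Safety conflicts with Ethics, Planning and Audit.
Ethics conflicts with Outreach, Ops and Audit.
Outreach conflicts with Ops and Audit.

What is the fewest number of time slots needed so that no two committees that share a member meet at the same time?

Legal, Ethics, Outreach, Ops pairwise conflict, so at least 4 time slots are needed.
Using 4 time slots: Budget=2, Design=1, Legal=4, Finance=2, Hiring=1, Safety=4, Ethics=1, Planning=3, Outreach=2, Ops=3, Audit=3. No two conflicting committees share a time slot.

4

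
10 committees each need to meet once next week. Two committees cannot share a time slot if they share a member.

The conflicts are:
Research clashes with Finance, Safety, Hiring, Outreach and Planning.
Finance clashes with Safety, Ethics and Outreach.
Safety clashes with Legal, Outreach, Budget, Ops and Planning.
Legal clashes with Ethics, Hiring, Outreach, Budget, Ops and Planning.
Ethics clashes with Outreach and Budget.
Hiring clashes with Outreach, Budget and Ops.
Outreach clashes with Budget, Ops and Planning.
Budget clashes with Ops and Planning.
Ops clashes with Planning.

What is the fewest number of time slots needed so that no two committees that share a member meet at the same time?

Safety, Legal, Outreach, Budget, Ops, Planning pairwise conflict, so at least 6 time slots are needed.
6 time slots suffice: time slot 1 → {Outreach}; time slot 2 → {Research, Legal}; time slot 3 → {Safety, Ethics, Hiring}; time slot 4 → {Finance, Budget}; time slot 5 → {Planning}; time slot 6 → {Ops}. Each listed conflict is separated.

6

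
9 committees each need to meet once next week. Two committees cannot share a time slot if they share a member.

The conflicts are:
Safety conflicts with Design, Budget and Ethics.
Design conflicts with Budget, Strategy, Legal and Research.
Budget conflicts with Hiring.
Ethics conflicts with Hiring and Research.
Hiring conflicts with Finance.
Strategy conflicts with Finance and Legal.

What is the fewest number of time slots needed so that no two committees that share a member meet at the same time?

Safety, Design, Budget pairwise conflict, so at least 3 time slots are needed.
Using 3 time slots: Safety=3, Design=1, Budget=2, Ethics=1, Hiring=3, Strategy=2, Finance=1, Legal=3, Research=2. Every pair that conflicts lands in different time slots.

3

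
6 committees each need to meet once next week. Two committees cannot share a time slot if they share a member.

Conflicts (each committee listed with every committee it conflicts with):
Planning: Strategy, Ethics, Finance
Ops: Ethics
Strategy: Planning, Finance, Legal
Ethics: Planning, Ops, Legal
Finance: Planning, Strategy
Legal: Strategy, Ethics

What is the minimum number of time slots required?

Planning, Strategy, Finance are mutually in conflict, so at least 3 time slots are needed.
3 time slots suffice: time slot 1 → {Strategy, Ethics}; time slot 2 → {Planning, Ops, Legal}; time slot 3 → {Finance}. No two conflicting committees share a time slot.

3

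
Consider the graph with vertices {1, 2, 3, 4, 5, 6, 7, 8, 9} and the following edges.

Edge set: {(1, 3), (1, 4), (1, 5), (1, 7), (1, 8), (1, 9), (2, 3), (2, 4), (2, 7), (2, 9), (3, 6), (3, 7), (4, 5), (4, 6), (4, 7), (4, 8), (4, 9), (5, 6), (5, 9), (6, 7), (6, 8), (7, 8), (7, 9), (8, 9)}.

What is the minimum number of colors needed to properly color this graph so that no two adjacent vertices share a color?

5

1, 4, 7, 8, 9 are mutually adjacent (a clique of size 5), so at least 5 colors are needed.
5 colors suffice: 1=yellow, 2=yellow, 3=red, 4=red, 5=blue, 6=green, 7=blue, 8=purple, 9=green. No two adjacent vertices share a color.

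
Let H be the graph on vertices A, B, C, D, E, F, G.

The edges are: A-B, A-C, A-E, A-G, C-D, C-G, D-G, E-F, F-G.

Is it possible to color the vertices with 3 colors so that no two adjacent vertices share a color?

The chromatic number is 3. C, D, G form a triangle, so at least 3 colors are needed.
3 colors suffice: color 1 → {B, E, G}; color 2 → {A, D, F}; color 3 → {C}.
That is already a proper 3-coloring.

Yes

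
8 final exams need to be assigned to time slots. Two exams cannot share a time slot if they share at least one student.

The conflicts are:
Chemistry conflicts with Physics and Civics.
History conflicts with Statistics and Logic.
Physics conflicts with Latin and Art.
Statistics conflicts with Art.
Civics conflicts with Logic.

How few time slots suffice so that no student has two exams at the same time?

The cycle Logic-Civics-Chemistry-Physics-Art-Statistics-History-Logic has odd length 7, so it cannot be 2-colored; at least 3 time slots are needed.
3 time slots suffice: time slot 1 → {History, Physics, Civics}; time slot 2 → {Chemistry, Logic, Latin, Art}; time slot 3 → {Statistics}. Each listed conflict is separated.

3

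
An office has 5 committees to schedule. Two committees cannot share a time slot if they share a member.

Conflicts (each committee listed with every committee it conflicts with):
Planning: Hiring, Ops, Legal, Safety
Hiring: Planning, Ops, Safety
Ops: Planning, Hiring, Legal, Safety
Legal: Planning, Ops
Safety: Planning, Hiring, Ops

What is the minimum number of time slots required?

4

Planning, Hiring, Ops, Safety are mutually in conflict, so at least 4 time slots are needed.
4 time slots suffice: time slot 1 → {Planning}; time slot 2 → {Ops}; time slot 3 → {Hiring, Legal}; time slot 4 → {Safety}. Every pair that conflicts lands in different time slots.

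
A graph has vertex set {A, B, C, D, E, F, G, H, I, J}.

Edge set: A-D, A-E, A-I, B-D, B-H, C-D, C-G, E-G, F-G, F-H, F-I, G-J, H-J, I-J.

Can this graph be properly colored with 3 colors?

Yes

The chromatic number is 3. The cycle D-C-G-E-A-D has odd length 5, so it cannot be 2-colored; at least 3 colors are needed.
3 colors suffice: color 1 → {D, G, H, I}; color 2 → {A, B, C, F, J}; color 3 → {E}.
That is already a proper 3-coloring.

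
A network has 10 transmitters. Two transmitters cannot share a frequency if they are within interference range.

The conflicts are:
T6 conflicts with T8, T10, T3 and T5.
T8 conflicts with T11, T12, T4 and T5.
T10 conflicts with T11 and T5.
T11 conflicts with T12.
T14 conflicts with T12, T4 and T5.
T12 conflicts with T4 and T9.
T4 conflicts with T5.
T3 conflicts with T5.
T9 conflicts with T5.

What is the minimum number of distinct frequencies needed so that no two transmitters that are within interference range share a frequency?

3

T14, T4, T5 are mutually in conflict, so at least 3 frequencies are needed.
A valid assignment using 3 frequencies: T6=3, T8=2, T10=2, T11=3, T14=2, T12=1, T4=3, T3=2, T9=2, T5=1. Every pair that conflicts lands in different frequencies.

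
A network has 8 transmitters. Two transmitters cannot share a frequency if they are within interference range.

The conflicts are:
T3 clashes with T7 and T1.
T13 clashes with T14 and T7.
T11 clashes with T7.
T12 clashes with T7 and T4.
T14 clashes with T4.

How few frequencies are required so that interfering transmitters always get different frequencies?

The cycle T7-T13-T14-T4-T12-T7 has odd length 5, so it cannot be 2-colored; at least 3 frequencies are needed.
A valid assignment using 3 frequencies: T3=2, T13=2, T11=2, T12=2, T14=1, T7=1, T4=3, T1=1. Each listed conflict is separated.

3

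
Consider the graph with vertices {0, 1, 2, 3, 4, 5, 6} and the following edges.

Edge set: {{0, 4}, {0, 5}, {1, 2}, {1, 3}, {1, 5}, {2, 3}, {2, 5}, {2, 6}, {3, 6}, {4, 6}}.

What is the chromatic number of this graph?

1, 2, 5 are mutually adjacent, so at least 3 colors are needed.
3 colors suffice: color red → {0, 2}; color blue → {1, 6}; color green → {3, 4, 5}. Every edge joins two different colors.

3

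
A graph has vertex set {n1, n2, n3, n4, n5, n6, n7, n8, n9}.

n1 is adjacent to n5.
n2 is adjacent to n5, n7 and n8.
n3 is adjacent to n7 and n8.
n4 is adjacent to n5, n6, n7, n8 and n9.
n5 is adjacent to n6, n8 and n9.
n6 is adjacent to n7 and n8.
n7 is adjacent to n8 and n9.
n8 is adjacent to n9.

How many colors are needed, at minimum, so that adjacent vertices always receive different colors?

n4, n5, n6, n8 are mutually adjacent (a clique of size 4), so at least 4 colors are needed.
4 colors suffice: color red → {n1, n8}; color blue → {n5, n7}; color green → {n2, n3, n4}; color yellow → {n6, n9}. No two adjacent vertices share a color.

4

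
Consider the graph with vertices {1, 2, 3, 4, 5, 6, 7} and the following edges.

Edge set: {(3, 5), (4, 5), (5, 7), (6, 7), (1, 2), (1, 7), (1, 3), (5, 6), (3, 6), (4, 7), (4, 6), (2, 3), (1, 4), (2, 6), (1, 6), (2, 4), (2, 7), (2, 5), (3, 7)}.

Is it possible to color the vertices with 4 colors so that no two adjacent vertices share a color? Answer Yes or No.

No

1, 2, 3, 6, 7 are pairwise adjacent (a clique of size 5), so at least 5 colors are needed.
So 4 colors are not enough.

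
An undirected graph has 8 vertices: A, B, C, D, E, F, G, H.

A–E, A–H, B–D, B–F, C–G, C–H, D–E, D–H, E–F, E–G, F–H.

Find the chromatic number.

The cycle H-C-G-E-F-H has odd length 5, so it cannot be 2-colored; at least 3 colors are needed.
3 colors suffice: A=blue, B=red, C=green, D=blue, E=red, F=blue, G=blue, H=red. Every edge joins two different colors.

3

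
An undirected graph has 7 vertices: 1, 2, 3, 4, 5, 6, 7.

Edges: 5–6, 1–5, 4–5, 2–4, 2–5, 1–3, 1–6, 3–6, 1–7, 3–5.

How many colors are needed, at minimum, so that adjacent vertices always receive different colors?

4

1, 3, 5, 6 form a clique, so at least 4 colors are needed.
4 colors suffice: color red → {5, 7}; color blue → {1, 2}; color green → {4, 6}; color yellow → {3}. No two adjacent vertices share a color.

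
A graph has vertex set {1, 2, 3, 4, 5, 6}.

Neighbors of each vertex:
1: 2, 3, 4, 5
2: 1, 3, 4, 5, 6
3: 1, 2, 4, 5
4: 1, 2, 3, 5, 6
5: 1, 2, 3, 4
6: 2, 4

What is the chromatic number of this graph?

5

1, 2, 3, 4, 5 form a clique, so at least 5 colors are needed.
5 colors suffice: color a → {4}; color b → {2}; color c → {5, 6}; color d → {3}; color e → {1}. Each edge has distinct colors on its endpoints.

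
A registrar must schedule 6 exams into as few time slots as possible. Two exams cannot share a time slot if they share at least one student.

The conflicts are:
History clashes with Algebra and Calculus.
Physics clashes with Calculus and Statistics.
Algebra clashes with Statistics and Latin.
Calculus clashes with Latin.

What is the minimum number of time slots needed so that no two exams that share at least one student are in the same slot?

The cycle Algebra-Statistics-Physics-Calculus-Latin-Algebra has odd length 5, so it cannot be 2-colored; at least 3 time slots are needed.
A valid assignment using 3 time slots: History=2, Physics=2, Algebra=1, Calculus=1, Statistics=3, Latin=2. Each listed conflict is separated.

3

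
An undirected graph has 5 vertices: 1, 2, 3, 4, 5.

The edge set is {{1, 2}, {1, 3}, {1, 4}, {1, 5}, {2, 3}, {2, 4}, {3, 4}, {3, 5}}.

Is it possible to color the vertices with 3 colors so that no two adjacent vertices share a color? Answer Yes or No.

No

1, 2, 3, 4 form a clique, so at least 4 colors are needed.
So 3 colors are not enough.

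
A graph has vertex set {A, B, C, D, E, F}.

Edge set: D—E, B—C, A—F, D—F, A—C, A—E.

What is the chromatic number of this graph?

2

B and C are adjacent, so at least 2 colors are needed.
2 colors suffice: color 1 → {A, B, D}; color 2 → {C, E, F}. Each edge has distinct colors on its endpoints.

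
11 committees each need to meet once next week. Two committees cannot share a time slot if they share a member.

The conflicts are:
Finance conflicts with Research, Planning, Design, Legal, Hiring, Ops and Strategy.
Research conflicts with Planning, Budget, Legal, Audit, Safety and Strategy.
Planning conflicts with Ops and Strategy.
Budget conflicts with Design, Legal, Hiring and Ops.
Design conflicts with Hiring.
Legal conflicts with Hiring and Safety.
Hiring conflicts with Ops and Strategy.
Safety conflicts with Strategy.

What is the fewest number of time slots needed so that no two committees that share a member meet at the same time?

4

Finance, Research, Planning, Strategy are mutually in conflict, so at least 4 time slots are needed.
4 time slots suffice: Finance=2, Research=1, Planning=4, Budget=2, Design=3, Legal=3, Hiring=1, Audit=2, Safety=2, Ops=3, Strategy=3. No two conflicting committees share a time slot.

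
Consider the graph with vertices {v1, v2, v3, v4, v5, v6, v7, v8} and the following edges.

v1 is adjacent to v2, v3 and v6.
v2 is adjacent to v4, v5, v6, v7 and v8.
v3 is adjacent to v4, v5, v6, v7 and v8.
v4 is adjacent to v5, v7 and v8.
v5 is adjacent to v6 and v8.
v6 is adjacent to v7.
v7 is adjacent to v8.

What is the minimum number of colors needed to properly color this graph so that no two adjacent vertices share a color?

4

v3, v4, v5, v8 form a clique, so at least 4 colors are needed.
One proper 4-coloring: v1=green, v2=red, v3=red, v4=yellow, v5=green, v6=blue, v7=green, v8=blue. No two adjacent vertices share a color.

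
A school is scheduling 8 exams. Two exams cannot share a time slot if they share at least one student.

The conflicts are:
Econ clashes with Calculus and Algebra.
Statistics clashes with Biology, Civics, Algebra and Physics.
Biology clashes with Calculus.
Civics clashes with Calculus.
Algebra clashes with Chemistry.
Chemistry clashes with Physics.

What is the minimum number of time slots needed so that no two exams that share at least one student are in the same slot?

3

The cycle Algebra-Statistics-Civics-Calculus-Econ-Algebra has odd length 5, so it cannot be 2-colored; at least 3 time slots are needed.
3 time slots suffice: time slot 1 → {Statistics, Calculus, Chemistry}; time slot 2 → {Biology, Civics, Algebra, Physics}; time slot 3 → {Econ}. No two conflicting exams share a time slot.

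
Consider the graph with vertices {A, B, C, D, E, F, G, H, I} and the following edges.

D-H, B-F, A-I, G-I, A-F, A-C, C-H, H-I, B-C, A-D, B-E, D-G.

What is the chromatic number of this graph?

G and I are adjacent, so at least 2 colors are needed.
2 colors suffice: color 1 → {A, B, G, H}; color 2 → {C, D, E, F, I}. Every edge joins two different colors.

2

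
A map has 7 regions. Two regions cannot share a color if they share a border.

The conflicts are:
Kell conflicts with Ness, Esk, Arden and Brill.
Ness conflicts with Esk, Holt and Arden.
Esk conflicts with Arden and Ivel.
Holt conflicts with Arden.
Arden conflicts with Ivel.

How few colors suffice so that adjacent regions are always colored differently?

4

Kell, Ness, Esk, Arden are mutually in conflict, so at least 4 colors are needed.
4 colors suffice: color 1 → {Arden, Brill}; color 2 → {Kell, Holt, Ivel}; color 3 → {Ness}; color 4 → {Esk}. No two conflicting regions share a color.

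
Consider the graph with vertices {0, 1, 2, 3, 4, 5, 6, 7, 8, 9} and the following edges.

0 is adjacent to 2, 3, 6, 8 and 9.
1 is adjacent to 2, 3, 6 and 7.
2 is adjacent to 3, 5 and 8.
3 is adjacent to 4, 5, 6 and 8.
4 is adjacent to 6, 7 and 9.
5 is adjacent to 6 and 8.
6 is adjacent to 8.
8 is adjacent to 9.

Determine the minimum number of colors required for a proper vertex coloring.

0, 3, 6, 8 are pairwise adjacent (a clique of size 4), so at least 4 colors are needed.
4 colors suffice: 0=d, 1=c, 2=b, 3=a, 4=c, 5=d, 6=b, 7=a, 8=c, 9=a. No two adjacent vertices share a color.

4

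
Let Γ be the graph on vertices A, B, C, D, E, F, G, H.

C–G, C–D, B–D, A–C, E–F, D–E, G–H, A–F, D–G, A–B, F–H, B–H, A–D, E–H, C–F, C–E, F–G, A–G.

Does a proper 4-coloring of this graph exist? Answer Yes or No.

The chromatic number is 4. A, C, D, G are mutually adjacent (a clique of size 4), so at least 4 colors are needed.
A valid assignment using 4 colors: A=green, B=blue, C=yellow, D=red, E=blue, F=red, G=blue, H=green.
That is already a proper 4-coloring.

Yes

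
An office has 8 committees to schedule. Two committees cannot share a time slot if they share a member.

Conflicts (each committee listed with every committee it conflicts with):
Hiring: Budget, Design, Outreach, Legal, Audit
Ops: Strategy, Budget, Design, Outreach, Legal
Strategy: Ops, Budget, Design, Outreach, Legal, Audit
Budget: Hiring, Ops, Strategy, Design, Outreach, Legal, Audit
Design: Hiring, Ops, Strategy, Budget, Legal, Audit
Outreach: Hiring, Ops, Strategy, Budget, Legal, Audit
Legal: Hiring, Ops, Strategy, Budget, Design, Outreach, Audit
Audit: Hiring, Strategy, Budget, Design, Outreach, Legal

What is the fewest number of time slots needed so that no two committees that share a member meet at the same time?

5

Strategy, Budget, Outreach, Legal, Audit all conflict with each other, so at least 5 time slots are needed.
Using 5 time slots: Hiring=3, Ops=5, Strategy=3, Budget=2, Design=4, Outreach=4, Legal=1, Audit=5. Each listed conflict is separated.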